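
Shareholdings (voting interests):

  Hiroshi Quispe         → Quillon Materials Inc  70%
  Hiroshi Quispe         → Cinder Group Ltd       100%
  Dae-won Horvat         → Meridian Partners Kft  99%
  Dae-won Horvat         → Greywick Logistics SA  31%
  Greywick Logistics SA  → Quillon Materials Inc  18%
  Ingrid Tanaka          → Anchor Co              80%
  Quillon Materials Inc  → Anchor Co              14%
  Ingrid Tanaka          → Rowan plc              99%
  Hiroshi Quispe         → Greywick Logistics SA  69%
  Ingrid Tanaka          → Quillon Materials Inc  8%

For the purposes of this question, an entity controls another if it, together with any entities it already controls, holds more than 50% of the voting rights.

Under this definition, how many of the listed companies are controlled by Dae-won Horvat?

Dae-won holds 99% of Meridian, so Dae-won controls Meridian.
No other company's threshold is met.
Dae-won controls 1 company.

1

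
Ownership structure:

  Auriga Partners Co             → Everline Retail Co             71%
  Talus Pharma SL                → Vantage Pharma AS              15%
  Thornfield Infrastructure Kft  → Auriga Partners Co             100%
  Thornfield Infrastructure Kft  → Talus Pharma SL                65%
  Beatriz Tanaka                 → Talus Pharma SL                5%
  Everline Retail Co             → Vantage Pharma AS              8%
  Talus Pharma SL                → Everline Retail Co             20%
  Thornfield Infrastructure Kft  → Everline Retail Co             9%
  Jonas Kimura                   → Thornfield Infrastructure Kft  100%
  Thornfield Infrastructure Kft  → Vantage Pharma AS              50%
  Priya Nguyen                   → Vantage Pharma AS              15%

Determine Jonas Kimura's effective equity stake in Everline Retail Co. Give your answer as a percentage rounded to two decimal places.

93.00%

Jonas reaches Everline along 3 paths.
Via Thornfield → Talus: 100% × 65% × 20% = 13%.
Via Thornfield: 100% × 9% = 9%.
Via Thornfield → Auriga: 100% × 100% × 71% = 71%.
Total: 13% + 9% + 71% = 93%.
Rounded: 93.00%.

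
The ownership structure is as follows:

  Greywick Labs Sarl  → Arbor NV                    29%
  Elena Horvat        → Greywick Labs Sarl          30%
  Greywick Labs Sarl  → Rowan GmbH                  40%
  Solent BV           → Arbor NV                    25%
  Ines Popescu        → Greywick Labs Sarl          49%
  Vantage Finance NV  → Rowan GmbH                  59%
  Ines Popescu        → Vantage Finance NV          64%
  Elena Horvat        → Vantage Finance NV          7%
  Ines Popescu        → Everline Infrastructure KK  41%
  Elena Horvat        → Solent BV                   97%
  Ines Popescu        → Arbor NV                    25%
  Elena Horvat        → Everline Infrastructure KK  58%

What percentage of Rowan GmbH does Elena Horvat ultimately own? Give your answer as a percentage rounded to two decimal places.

16.13%

Elena reaches Rowan along 2 paths.
Via Greywick: 30% × 40% = 12%.
Via Vantage: 7% × 59% = 4.13%.
Total: 12% + 4.13% = 16.13%.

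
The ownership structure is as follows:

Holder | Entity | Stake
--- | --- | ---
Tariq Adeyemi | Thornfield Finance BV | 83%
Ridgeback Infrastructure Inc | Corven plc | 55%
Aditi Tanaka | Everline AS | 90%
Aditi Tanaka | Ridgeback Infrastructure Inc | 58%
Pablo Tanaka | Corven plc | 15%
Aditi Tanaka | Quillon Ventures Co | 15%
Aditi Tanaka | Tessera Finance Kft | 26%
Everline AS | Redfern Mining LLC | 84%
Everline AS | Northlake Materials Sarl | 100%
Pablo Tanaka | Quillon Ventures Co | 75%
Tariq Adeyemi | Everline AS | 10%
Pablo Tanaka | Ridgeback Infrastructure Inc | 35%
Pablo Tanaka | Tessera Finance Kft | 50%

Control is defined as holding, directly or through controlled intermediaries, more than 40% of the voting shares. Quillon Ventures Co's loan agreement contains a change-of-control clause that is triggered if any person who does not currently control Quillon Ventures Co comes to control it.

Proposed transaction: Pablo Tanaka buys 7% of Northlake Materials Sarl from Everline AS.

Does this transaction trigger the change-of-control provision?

No

The purchase adds only to Pablo's holdings (Everline's stake shrinks), so Pablo is the only person who could newly come to control Quillon.
Pablo holds 75% of Quillon, so Pablo controls Quillon.
So Pablo already controls Quillon before the transaction.
After the purchase, Pablo holds 7% of Northlake directly, and Everline's stake falls to 93%.
Pablo controlled Quillon already, so this is not a new person acquiring control; every other person's position is unchanged or reduced.
No new person acquires control, so the clause is not triggered.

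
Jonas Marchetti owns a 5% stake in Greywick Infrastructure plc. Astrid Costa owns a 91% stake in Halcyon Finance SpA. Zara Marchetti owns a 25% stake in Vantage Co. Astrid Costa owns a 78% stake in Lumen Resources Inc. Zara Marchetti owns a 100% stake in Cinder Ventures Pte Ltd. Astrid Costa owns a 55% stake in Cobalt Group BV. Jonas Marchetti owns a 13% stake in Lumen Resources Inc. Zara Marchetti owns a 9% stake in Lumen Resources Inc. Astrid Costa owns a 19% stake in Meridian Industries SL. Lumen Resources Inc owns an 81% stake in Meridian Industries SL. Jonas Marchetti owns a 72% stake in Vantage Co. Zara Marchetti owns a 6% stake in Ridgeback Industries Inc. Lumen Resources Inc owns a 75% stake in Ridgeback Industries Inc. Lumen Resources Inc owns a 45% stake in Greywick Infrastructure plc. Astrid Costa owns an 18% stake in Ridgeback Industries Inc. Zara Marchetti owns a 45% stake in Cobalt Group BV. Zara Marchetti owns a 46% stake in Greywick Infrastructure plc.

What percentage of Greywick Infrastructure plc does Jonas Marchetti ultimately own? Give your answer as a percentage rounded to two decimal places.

Jonas reaches Greywick along 2 paths.
Via Lumen: 13% × 45% = 5.85%.
Direct stake: 5% = 5%.
Total: 5.85% + 5% = 10.85%.

10.85%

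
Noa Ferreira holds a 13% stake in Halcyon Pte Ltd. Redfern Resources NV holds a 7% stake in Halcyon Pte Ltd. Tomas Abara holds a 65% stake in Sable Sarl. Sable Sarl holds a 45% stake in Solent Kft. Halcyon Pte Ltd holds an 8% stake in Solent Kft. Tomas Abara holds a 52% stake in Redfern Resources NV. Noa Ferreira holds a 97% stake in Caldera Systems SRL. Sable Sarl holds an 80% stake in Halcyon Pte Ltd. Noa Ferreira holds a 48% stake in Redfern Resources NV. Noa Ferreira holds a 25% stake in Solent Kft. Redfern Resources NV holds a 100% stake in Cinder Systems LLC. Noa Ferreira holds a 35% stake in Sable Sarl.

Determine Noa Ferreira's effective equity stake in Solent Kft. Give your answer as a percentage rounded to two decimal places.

44.30%

Noa reaches Solent along 5 paths.
Via Redfern → Halcyon: 48% × 7% × 8% = 0.2688%.
Via Halcyon: 13% × 8% = 1.04%.
Via Sable → Halcyon: 35% × 80% × 8% = 2.24%.
Via Sable: 35% × 45% = 15.75%.
Direct stake: 25% = 25%.
Total: 0.2688% + 1.04% + 2.24% + 15.75% + 25% = 44.2988%.
Rounded: 44.30%.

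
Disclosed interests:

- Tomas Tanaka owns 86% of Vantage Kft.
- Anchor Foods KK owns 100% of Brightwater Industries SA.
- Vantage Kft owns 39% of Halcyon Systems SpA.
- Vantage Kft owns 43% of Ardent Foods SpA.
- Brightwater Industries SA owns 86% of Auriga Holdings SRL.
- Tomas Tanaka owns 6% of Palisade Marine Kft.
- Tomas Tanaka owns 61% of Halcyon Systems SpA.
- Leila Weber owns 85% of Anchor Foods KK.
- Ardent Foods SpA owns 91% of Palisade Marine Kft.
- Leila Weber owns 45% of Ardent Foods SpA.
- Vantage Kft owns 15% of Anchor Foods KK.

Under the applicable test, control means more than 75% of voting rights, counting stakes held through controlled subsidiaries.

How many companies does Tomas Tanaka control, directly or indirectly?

2

Tomas holds 86% of Vantage, so Tomas controls Vantage.
Tomas and Vantage together hold 61% + 39% = 100% of Halcyon, so Tomas controls Halcyon.
No other company's threshold is met.
Tomas controls 2 companies.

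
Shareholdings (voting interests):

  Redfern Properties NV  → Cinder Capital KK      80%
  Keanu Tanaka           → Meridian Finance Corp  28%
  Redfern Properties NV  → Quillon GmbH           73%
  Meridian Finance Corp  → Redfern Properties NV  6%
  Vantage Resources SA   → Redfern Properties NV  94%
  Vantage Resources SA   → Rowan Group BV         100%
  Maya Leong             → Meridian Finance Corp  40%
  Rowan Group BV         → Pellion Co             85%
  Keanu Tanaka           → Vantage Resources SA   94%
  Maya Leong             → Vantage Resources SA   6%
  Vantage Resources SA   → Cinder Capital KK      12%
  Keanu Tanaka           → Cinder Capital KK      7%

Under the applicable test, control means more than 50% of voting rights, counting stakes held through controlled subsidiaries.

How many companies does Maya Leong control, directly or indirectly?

0

Maya's largest direct stake is 40% in Meridian, which does not meet the threshold.
Maya controls 0 companies.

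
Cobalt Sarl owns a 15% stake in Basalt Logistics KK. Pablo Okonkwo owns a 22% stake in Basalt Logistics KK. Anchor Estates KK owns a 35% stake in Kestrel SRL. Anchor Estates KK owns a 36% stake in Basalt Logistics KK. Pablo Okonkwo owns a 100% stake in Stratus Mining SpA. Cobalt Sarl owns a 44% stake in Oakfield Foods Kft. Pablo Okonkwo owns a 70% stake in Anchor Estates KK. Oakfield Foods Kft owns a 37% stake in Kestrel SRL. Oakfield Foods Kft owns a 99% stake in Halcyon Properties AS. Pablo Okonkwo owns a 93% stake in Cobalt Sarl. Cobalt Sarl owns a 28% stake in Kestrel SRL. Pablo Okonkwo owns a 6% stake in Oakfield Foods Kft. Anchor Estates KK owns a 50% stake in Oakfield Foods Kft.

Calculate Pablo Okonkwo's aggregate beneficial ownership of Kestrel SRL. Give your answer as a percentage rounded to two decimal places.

Pablo reaches Kestrel along 5 paths.
Via Anchor: 70% × 35% = 24.5%.
Via Anchor → Oakfield: 70% × 50% × 37% = 12.95%.
Via Oakfield: 6% × 37% = 2.22%.
Via Cobalt → Oakfield: 93% × 44% × 37% = 15.1404%.
Via Cobalt: 93% × 28% = 26.04%.
Total: 24.5% + 12.95% + 2.22% + 15.1404% + 26.04% = 80.8504%.
Rounded: 80.85%.

80.85%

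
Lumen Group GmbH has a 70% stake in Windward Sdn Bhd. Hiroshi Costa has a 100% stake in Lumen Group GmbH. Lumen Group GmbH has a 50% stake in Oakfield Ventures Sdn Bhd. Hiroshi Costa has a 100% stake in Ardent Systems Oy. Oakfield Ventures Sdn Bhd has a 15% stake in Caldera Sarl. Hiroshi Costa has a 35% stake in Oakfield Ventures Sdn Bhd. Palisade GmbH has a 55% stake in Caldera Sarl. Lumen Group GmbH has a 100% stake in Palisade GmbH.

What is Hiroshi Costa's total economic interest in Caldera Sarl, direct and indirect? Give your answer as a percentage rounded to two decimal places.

Hiroshi reaches Caldera along 3 paths.
Via Lumen → Oakfield: 100% × 50% × 15% = 7.5%.
Via Oakfield: 35% × 15% = 5.25%.
Via Lumen → Palisade: 100% × 100% × 55% = 55%.
Total: 7.5% + 5.25% + 55% = 67.75%.

67.75%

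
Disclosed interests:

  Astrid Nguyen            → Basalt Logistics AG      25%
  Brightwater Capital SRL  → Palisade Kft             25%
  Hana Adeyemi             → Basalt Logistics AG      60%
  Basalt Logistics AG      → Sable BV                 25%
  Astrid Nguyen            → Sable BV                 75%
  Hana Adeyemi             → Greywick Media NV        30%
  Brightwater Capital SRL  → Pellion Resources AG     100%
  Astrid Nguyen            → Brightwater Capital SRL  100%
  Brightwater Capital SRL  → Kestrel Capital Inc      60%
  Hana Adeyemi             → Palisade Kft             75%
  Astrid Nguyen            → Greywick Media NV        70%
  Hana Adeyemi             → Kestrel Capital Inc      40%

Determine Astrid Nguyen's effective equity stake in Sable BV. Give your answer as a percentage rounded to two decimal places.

81.25%

Astrid reaches Sable along 2 paths.
Direct stake: 75% = 75%.
Via Basalt: 25% × 25% = 6.25%.
Total: 75% + 6.25% = 81.25%.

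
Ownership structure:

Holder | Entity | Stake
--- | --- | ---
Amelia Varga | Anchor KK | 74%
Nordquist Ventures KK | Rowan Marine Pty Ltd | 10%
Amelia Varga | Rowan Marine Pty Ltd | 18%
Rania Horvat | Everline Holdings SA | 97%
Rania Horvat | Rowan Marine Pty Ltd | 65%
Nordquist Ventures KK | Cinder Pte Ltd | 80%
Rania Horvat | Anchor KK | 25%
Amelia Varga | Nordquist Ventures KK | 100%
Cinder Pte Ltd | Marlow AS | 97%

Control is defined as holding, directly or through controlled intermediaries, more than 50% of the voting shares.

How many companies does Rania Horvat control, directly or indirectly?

Rania holds 97% of Everline, so Rania controls Everline.
Rania holds 65% of Rowan, so Rania controls Rowan.
No other company's threshold is met.
Rania controls 2 companies.

2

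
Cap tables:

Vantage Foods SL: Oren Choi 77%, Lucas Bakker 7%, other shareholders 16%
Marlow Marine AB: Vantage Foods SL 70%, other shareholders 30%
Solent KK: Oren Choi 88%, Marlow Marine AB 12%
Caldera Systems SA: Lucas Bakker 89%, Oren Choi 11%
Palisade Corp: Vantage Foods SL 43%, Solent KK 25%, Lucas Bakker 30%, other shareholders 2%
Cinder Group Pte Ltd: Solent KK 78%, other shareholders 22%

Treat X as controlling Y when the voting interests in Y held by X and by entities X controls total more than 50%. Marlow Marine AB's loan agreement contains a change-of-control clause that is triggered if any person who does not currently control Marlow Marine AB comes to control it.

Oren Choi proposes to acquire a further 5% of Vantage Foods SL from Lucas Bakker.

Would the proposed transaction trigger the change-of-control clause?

The purchase adds only to Oren's holdings (Lucas's stake shrinks), so Oren is the only person who could newly come to control Marlow.
Oren holds 77% of Vantage, so Oren controls Vantage.
Vantage holds 70% of Marlow, so Oren controls Marlow.
So Oren already controls Marlow before the transaction.
After the purchase, Oren's direct stake in Vantage rises to 77% + 5% = 82%, and Lucas's stake falls to 2%.
Oren controlled Marlow already, so this is not a new person acquiring control; every other person's position is unchanged or reduced.
No new person acquires control, so the clause is not triggered.

No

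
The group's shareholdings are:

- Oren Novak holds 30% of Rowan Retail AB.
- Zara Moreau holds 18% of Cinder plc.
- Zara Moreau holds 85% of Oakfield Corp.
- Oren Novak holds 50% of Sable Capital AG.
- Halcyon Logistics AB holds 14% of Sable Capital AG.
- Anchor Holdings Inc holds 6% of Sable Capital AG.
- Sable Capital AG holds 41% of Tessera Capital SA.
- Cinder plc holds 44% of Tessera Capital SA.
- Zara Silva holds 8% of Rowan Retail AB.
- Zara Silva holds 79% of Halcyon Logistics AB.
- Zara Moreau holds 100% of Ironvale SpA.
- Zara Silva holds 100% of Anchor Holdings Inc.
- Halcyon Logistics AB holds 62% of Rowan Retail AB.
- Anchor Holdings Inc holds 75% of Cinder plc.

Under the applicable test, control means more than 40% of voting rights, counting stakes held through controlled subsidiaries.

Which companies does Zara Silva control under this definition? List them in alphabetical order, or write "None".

Anchor Holdings Inc, Cinder plc, Halcyon Logistics AB, Rowan Retail AB, Tessera Capital SA

Zara Silva holds 79% of Halcyon, so Zara Silva controls Halcyon.
Zara Silva holds 100% of Anchor, so Zara Silva controls Anchor.
Anchor holds 75% of Cinder, so Zara Silva controls Cinder.
Halcyon and Zara Silva together hold 62% + 8% = 70% of Rowan, so Zara Silva controls Rowan.
Cinder holds 44% of Tessera, so Zara Silva controls Tessera.
No other company's threshold is met.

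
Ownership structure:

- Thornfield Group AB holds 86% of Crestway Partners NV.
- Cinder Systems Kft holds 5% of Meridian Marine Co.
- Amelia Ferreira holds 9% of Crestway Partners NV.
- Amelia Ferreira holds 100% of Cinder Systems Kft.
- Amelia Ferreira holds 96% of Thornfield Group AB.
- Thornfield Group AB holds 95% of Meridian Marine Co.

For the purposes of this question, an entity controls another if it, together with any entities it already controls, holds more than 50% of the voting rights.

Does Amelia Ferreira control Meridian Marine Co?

Amelia holds 96% of Thornfield, so Amelia controls Thornfield.
Amelia holds 100% of Cinder, so Amelia controls Cinder.
Cinder and Thornfield together hold 5% + 95% = 100% of Meridian, so Amelia controls Meridian.

Yes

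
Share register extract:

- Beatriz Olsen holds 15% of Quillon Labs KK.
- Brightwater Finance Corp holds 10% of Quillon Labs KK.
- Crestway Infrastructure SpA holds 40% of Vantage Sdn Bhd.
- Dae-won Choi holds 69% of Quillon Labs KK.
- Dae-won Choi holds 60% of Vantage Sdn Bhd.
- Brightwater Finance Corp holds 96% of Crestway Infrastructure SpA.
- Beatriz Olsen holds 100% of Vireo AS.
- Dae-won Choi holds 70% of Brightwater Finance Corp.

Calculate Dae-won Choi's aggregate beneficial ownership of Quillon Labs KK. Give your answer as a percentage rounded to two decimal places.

Dae-won reaches Quillon along 2 paths.
Direct stake: 69% = 69%.
Via Brightwater: 70% × 10% = 7%.
Total: 69% + 7% = 76%.
Rounded: 76.00%.

76.00%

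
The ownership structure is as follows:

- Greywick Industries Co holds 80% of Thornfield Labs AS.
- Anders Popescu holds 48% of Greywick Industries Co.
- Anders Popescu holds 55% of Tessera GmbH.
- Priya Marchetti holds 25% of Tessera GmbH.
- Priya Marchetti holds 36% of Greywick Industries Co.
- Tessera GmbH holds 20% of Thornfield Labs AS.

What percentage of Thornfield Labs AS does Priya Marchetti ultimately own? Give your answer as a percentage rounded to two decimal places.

Priya reaches Thornfield along 2 paths.
Via Greywick: 36% × 80% = 28.8%.
Via Tessera: 25% × 20% = 5%.
Total: 28.8% + 5% = 33.8%.
Rounded: 33.80%.

33.80%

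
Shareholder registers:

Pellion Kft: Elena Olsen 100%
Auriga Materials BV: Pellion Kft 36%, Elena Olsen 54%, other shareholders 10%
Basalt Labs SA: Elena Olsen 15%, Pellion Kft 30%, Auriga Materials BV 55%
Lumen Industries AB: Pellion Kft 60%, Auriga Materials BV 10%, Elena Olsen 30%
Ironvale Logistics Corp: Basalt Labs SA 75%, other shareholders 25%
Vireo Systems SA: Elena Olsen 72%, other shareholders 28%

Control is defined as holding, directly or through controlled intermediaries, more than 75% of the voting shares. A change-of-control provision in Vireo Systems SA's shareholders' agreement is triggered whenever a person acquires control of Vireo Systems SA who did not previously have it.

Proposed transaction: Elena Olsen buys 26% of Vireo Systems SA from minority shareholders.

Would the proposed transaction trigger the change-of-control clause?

Yes

The purchase changes only Elena's holdings, so Elena is the only person who could newly come to control Vireo.
Elena holds 100% of Pellion, so Elena controls Pellion.
Pellion and Elena together hold 36% + 54% = 90% of Auriga, so Elena controls Auriga.
Elena and Pellion and Auriga together hold 15% + 30% + 55% = 100% of Basalt, so Elena controls Basalt.
Pellion and Auriga and Elena together hold 60% + 10% + 30% = 100% of Lumen, so Elena controls Lumen.
In Vireo, Elena's side holds only 72%, not > 75%.
So before the transaction, Elena does not control Vireo.
After the purchase, Elena's direct stake in Vireo rises to 72% + 26% = 98%.
Elena holds 98% of Vireo, so Elena controls Vireo.
Elena did not control Vireo before and does after, so the clause is triggered.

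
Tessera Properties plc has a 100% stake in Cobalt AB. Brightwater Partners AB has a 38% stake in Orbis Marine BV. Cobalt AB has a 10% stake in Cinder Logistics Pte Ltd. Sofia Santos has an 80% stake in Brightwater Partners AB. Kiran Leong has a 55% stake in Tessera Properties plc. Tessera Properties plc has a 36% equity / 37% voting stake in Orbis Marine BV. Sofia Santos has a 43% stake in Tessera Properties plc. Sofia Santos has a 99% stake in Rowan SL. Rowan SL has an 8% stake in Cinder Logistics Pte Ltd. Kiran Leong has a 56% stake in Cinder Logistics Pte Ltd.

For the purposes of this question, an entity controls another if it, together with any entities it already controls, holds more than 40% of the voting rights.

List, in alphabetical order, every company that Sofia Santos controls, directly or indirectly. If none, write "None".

Sofia holds 99% of Rowan, so Sofia controls Rowan.
Sofia holds 43% of Tessera, so Sofia controls Tessera.
Tessera holds 100% of Cobalt, so Sofia controls Cobalt.
Sofia holds 80% of Brightwater, so Sofia controls Brightwater.
Brightwater and Tessera together hold 38% + 37% = 75% of Orbis, so Sofia controls Orbis.
No other company's threshold is met.

Brightwater Partners AB, Cobalt AB, Orbis Marine BV, Rowan SL, Tessera Properties plc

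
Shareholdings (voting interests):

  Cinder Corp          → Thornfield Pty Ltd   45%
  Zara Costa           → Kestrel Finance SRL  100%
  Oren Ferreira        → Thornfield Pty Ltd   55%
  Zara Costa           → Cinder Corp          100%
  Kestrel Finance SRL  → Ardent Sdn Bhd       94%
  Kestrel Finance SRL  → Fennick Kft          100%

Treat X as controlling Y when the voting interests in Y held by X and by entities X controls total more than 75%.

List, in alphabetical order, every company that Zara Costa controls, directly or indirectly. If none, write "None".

Ardent Sdn Bhd, Cinder Corp, Fennick Kft, Kestrel Finance SRL

Zara holds 100% of Cinder, so Zara controls Cinder.
Zara holds 100% of Kestrel, so Zara controls Kestrel.
Kestrel holds 100% of Fennick, so Zara controls Fennick.
Kestrel holds 94% of Ardent, so Zara controls Ardent.
No other company's threshold is met.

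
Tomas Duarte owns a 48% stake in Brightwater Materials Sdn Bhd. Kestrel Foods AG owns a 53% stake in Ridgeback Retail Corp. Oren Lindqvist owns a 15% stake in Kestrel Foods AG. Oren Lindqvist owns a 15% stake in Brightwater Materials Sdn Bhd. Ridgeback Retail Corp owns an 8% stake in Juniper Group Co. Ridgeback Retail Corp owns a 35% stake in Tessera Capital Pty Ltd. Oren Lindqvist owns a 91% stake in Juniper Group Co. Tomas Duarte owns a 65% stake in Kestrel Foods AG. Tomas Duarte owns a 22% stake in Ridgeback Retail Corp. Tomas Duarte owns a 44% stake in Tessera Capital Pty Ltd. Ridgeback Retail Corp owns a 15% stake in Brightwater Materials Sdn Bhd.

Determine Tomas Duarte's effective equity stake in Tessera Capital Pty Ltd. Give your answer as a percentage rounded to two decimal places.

63.76%

Tomas reaches Tessera along 3 paths.
Direct stake: 44% = 44%.
Via Kestrel → Ridgeback: 65% × 53% × 35% = 12.0575%.
Via Ridgeback: 22% × 35% = 7.7%.
Total: 44% + 12.0575% + 7.7% = 63.7575%.
Rounded: 63.76%.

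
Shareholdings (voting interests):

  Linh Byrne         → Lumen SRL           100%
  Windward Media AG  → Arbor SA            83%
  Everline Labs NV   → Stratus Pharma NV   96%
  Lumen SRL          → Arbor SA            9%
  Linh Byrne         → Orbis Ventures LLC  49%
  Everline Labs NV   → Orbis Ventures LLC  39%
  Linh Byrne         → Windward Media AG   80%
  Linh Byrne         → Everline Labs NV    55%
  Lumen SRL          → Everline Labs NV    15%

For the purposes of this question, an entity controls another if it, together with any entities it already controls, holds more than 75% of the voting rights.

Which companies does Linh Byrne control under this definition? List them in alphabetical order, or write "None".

Linh holds 100% of Lumen, so Linh controls Lumen.
Linh holds 80% of Windward, so Linh controls Windward.
Windward and Lumen together hold 83% + 9% = 92% of Arbor, so Linh controls Arbor.
No other company's threshold is met.

Arbor SA, Lumen SRL, Windward Media AG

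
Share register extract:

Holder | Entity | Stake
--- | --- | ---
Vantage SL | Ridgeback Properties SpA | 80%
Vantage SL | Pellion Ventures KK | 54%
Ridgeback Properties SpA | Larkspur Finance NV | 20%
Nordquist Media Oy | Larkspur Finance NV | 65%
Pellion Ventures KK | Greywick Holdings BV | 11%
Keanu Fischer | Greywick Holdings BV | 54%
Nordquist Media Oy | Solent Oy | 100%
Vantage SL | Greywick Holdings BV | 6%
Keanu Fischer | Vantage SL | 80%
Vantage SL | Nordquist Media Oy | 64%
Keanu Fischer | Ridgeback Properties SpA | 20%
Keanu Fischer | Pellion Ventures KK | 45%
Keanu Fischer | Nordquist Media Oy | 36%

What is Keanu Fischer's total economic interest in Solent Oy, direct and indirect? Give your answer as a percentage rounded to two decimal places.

87.20%

Keanu reaches Solent along 2 paths.
Via Nordquist: 36% × 100% = 36%.
Via Vantage → Nordquist: 80% × 64% × 100% = 51.2%.
Total: 36% + 51.2% = 87.2%.
Rounded: 87.20%.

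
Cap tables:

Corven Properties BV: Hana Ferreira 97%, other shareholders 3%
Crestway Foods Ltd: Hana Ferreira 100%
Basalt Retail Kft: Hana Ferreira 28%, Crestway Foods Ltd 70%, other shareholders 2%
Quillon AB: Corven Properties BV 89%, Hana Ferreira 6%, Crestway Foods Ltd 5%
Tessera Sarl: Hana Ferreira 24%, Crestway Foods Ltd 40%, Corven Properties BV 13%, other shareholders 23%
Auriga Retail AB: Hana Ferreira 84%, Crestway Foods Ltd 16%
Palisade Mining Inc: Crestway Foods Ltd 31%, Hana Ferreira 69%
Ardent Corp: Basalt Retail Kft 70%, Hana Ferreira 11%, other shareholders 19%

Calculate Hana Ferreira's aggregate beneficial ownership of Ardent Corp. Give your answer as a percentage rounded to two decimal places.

79.60%

Hana reaches Ardent along 3 paths.
Via Basalt: 28% × 70% = 19.6%.
Via Crestway → Basalt: 100% × 70% × 70% = 49%.
Direct stake: 11% = 11%.
Total: 19.6% + 49% + 11% = 79.6%.
Rounded: 79.60%.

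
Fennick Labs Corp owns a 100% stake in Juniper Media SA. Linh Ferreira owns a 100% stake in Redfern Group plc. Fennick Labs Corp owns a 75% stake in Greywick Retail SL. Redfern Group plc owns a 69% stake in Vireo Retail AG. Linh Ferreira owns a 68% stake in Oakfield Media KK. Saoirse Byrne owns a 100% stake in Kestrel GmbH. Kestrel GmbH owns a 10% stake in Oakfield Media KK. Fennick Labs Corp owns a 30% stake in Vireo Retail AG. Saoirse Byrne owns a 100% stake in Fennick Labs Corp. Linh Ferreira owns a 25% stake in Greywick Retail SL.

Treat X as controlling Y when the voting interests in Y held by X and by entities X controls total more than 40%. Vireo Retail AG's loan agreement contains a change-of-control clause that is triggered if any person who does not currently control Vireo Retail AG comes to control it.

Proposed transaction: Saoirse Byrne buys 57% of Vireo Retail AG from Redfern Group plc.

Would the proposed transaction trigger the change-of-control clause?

Yes

The purchase adds only to Saoirse's holdings (Redfern's stake shrinks), so Saoirse is the only person who could newly come to control Vireo.
Saoirse holds 100% of Kestrel, so Saoirse controls Kestrel.
Saoirse holds 100% of Fennick, so Saoirse controls Fennick.
Fennick holds 100% of Juniper, so Saoirse controls Juniper.
Fennick holds 75% of Greywick, so Saoirse controls Greywick.
In Vireo, Saoirse's side holds only 30%, not > 40%.
So before the transaction, Saoirse does not control Vireo.
After the purchase, Saoirse holds 57% of Vireo directly, and Redfern's stake falls to 12%.
Fennick and Saoirse together hold 30% + 57% = 87% of Vireo, so Saoirse controls Vireo.
Saoirse did not control Vireo before and does after, so the clause is triggered.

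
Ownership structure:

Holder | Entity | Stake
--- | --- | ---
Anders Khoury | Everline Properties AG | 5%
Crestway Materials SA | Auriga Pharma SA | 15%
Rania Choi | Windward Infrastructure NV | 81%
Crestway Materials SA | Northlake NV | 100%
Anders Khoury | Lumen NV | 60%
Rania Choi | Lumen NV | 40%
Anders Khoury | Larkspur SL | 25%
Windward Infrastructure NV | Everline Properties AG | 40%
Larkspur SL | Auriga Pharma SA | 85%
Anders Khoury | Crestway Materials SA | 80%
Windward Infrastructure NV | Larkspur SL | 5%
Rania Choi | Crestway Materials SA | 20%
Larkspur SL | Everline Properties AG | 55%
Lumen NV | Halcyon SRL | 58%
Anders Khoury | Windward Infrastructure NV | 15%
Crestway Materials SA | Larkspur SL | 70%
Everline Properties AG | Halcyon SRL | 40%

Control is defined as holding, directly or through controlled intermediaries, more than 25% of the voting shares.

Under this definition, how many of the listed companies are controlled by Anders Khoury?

Anders holds 80% of Crestway, so Anders controls Crestway.
Crestway and Anders together hold 70% + 25% = 95% of Larkspur, so Anders controls Larkspur.
Anders holds 60% of Lumen, so Anders controls Lumen.
Crestway holds 100% of Northlake, so Anders controls Northlake.
Larkspur and Anders together hold 55% + 5% = 60% of Everline, so Anders controls Everline.
Everline and Lumen together hold 40% + 58% = 98% of Halcyon, so Anders controls Halcyon.
Larkspur and Crestway together hold 85% + 15% = 100% of Auriga, so Anders controls Auriga.
No other company's threshold is met.
Anders controls 7 companies.

7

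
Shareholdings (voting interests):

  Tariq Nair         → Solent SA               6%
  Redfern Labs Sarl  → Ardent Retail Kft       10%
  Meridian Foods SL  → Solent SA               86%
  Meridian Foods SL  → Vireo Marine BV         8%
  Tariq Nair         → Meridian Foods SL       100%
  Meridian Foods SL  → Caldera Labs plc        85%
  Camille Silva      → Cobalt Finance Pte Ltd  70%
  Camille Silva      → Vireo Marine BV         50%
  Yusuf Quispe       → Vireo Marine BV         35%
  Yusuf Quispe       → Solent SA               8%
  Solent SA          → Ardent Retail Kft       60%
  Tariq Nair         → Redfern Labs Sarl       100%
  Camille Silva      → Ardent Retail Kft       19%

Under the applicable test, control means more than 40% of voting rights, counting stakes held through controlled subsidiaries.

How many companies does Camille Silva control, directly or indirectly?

Camille holds 50% of Vireo, so Camille controls Vireo.
Camille holds 70% of Cobalt, so Camille controls Cobalt.
No other company's threshold is met.
Camille controls 2 companies.

2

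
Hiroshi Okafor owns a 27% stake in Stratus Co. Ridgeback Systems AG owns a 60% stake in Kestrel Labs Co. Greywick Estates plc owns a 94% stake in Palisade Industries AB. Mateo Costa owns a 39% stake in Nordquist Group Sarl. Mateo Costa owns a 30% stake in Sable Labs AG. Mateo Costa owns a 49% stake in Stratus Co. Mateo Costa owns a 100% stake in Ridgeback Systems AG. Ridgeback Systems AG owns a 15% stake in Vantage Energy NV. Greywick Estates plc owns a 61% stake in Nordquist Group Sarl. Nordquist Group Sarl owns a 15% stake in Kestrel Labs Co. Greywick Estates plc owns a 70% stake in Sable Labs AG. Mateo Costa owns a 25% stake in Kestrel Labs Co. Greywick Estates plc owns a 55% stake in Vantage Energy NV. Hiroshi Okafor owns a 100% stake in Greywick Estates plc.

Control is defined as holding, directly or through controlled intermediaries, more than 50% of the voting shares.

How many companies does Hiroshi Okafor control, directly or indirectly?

Hiroshi holds 100% of Greywick, so Hiroshi controls Greywick.
Greywick holds 61% of Nordquist, so Hiroshi controls Nordquist.
Greywick holds 70% of Sable, so Hiroshi controls Sable.
Greywick holds 94% of Palisade, so Hiroshi controls Palisade.
Greywick holds 55% of Vantage, so Hiroshi controls Vantage.
No other company's threshold is met.
Hiroshi controls 5 companies.

5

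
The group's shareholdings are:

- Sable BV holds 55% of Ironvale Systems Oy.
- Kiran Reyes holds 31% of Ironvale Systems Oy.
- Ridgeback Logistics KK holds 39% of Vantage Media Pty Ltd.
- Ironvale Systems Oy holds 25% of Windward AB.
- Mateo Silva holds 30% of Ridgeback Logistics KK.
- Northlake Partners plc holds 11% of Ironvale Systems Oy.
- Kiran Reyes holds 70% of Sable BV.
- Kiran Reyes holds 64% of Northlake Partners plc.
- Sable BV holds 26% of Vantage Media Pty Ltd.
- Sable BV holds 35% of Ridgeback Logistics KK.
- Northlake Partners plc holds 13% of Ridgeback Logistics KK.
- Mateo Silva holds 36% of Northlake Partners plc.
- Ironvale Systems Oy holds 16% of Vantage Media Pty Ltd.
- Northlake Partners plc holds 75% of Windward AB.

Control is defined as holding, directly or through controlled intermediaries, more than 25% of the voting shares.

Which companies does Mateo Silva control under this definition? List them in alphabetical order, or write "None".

Northlake Partners plc, Ridgeback Logistics KK, Vantage Media Pty Ltd, Windward AB

Mateo holds 36% of Northlake, so Mateo controls Northlake.
Northlake and Mateo together hold 13% + 30% = 43% of Ridgeback, so Mateo controls Ridgeback.
Ridgeback holds 39% of Vantage, so Mateo controls Vantage.
Northlake holds 75% of Windward, so Mateo controls Windward.
No other company's threshold is met.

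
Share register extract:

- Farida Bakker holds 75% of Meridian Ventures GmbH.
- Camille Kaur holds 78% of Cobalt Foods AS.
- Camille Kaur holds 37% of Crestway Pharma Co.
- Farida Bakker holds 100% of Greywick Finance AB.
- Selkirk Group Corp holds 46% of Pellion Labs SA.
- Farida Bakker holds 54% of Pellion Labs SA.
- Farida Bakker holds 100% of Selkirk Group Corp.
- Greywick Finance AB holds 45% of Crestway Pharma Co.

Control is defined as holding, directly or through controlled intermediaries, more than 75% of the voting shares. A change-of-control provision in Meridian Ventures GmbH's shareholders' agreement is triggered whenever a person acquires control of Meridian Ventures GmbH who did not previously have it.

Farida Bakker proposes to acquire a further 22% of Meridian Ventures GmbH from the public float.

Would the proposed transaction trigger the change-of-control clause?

The purchase changes only Farida's holdings, so Farida is the only person who could newly come to control Meridian.
Farida holds 100% of Selkirk, so Farida controls Selkirk.
Farida holds 100% of Greywick, so Farida controls Greywick.
Farida and Selkirk together hold 54% + 46% = 100% of Pellion, so Farida controls Pellion.
In Meridian, Farida's side holds only 75%, not > 75%.
So before the transaction, Farida does not control Meridian.
After the purchase, Farida's direct stake in Meridian rises to 75% + 22% = 97%.
Farida holds 97% of Meridian, so Farida controls Meridian.
Farida did not control Meridian before and does after, so the clause is triggered.

Yes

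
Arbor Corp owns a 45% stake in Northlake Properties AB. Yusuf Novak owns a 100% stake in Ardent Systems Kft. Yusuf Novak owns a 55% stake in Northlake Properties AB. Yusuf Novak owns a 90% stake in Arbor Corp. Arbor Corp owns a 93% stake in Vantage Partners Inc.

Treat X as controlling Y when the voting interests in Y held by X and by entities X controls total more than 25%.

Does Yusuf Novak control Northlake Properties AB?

Yes

Yusuf holds 90% of Arbor, so Yusuf controls Arbor.
Yusuf and Arbor together hold 55% + 45% = 100% of Northlake, so Yusuf controls Northlake.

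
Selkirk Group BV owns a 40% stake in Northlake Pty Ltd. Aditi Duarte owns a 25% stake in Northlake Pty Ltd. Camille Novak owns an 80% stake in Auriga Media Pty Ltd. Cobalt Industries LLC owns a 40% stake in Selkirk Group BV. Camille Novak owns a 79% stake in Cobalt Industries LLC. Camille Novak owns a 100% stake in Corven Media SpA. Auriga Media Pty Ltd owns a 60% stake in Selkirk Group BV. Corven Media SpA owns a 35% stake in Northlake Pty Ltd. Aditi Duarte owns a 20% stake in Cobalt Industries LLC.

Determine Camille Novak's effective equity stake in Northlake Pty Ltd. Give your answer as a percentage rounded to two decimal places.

Camille reaches Northlake along 3 paths.
Via Corven: 100% × 35% = 35%.
Via Cobalt → Selkirk: 79% × 40% × 40% = 12.64%.
Via Auriga → Selkirk: 80% × 60% × 40% = 19.2%.
Total: 35% + 12.64% + 19.2% = 66.84%.

66.84%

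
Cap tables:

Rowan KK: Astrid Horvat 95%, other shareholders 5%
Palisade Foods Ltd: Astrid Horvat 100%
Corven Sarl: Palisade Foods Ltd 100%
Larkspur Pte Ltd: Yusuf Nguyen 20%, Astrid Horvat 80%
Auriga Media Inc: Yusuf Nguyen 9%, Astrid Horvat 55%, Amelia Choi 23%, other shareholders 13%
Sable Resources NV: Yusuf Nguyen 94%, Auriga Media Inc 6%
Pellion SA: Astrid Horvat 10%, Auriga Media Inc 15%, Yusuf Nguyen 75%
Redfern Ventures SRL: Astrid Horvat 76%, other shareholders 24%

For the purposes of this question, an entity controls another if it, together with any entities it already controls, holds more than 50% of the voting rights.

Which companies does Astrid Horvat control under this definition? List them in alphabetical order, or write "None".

Astrid holds 95% of Rowan, so Astrid controls Rowan.
Astrid holds 100% of Palisade, so Astrid controls Palisade.
Palisade holds 100% of Corven, so Astrid controls Corven.
Astrid holds 80% of Larkspur, so Astrid controls Larkspur.
Astrid holds 55% of Auriga, so Astrid controls Auriga.
Astrid holds 76% of Redfern, so Astrid controls Redfern.
No other company's threshold is met.

Auriga Media Inc, Corven Sarl, Larkspur Pte Ltd, Palisade Foods Ltd, Redfern Ventures SRL, Rowan KK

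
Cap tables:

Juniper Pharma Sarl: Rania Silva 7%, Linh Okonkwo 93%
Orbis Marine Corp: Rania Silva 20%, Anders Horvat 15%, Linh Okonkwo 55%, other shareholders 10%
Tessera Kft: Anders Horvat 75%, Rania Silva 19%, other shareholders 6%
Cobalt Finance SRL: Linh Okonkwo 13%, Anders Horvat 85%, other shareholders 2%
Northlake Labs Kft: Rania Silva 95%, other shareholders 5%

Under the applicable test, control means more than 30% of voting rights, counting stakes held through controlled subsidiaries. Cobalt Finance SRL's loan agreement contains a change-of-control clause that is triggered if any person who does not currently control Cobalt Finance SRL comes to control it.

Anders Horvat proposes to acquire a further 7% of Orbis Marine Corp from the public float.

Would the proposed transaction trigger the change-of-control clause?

The purchase changes only Anders's holdings, so Anders is the only person who could newly come to control Cobalt.
Anders holds 85% of Cobalt, so Anders controls Cobalt.
So Anders already controls Cobalt before the transaction.
After the purchase, Anders's direct stake in Orbis rises to 15% + 7% = 22%.
Anders controlled Cobalt already, so this is not a new person acquiring control; every other person's position is unchanged or reduced.
No new person acquires control, so the clause is not triggered.

No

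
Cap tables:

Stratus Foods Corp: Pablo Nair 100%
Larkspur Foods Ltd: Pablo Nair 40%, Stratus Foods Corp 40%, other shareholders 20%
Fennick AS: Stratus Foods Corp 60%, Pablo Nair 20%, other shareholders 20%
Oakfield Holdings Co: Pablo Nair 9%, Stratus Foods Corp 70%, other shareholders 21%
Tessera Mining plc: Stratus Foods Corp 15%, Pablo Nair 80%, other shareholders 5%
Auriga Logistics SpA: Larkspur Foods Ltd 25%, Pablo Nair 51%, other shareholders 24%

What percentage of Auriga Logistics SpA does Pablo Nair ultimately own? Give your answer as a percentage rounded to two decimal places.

71.00%

Pablo reaches Auriga along 3 paths.
Via Larkspur: 40% × 25% = 10%.
Via Stratus → Larkspur: 100% × 40% × 25% = 10%.
Direct stake: 51% = 51%.
Total: 10% + 10% + 51% = 71%.
Rounded: 71.00%.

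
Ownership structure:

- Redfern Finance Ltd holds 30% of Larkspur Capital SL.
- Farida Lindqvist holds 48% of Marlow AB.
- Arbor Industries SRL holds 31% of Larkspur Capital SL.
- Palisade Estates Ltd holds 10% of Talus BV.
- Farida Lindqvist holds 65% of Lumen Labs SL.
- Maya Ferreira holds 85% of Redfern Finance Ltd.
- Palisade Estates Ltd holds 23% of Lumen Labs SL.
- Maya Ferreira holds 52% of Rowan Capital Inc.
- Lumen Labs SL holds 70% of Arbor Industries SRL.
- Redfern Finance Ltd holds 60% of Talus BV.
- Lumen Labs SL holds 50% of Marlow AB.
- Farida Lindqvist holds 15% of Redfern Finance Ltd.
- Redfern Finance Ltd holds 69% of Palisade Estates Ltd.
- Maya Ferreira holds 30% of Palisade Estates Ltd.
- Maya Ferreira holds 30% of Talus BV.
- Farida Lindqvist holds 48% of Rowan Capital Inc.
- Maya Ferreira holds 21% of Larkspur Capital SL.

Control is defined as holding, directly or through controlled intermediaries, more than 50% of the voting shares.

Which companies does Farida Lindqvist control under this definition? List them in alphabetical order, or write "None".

Arbor Industries SRL, Lumen Labs SL, Marlow AB

Farida holds 65% of Lumen, so Farida controls Lumen.
Lumen holds 70% of Arbor, so Farida controls Arbor.
Lumen and Farida together hold 50% + 48% = 98% of Marlow, so Farida controls Marlow.
No other company's threshold is met.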